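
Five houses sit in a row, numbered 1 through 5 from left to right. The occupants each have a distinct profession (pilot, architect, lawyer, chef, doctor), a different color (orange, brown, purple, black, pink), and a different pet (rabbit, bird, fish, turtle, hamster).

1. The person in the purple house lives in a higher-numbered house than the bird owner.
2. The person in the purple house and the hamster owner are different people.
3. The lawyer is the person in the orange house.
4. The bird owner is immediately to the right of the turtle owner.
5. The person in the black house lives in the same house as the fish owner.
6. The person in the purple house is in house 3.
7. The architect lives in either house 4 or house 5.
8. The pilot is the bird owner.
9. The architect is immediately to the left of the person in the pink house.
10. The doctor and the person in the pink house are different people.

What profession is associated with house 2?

pilot

From clue 6, the person in the purple house must be in house 3.
Clue 9 places the architect in house 4.
Clue 9: the person in the pink house is in house 5.
The bird owner is in house 2 (clue 1).
From clue 4, the turtle owner must be in house 1.
Clue 8 places the pilot in house 2.
The only profession still possible for house 1 is lawyer.
So house 3 gets doctor for profession.
The only profession still possible for house 5 is chef.
The only pet still possible for house 3 is rabbit.
That leaves hamster as the pet for house 5.
Clue 3 places the person in the orange house in house 1.
By clue 5, the person in the black house is in house 4.
House 2's color must be brown (nothing else left).
The only pet still possible for house 4 is fish.
So: house 1 = lawyer/orange/turtle, house 2 = pilot/brown/bird, house 3 = doctor/purple/rabbit, house 4 = architect/black/fish, house 5 = chef/pink/hamster.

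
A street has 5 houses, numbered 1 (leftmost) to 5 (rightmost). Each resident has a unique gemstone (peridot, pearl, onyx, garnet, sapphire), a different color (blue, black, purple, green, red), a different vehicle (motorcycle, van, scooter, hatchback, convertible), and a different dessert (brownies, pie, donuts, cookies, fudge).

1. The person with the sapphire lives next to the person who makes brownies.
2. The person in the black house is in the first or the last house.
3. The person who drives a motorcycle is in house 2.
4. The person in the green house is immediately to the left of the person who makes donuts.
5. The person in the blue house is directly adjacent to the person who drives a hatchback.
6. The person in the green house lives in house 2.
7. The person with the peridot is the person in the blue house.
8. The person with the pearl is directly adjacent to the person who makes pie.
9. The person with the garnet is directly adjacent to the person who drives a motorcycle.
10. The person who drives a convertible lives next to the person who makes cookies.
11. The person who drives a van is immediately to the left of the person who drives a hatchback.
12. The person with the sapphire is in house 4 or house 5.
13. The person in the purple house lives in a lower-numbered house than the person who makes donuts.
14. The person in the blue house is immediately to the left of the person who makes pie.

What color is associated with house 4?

red

By clue 3, the person who drives a motorcycle is in house 2.
Clue 6 places the person in the green house in house 2.
By clue 4, the person who makes donuts is in house 3.
Clue 13 places the person in the purple house in house 1.
The only dessert still possible for house 1 is fudge.
House 2 dessert: only cookies fits.
House 2 gemstone: only onyx fits.
So house 5 gets black for color.
So house 1 gets garnet for gemstone.
The person with the peridot is narrowed to house 3 or 4; consider each.
Placing it in house 4 leads to a contradiction, so it's in house 3.
From clue 7, the person in the blue house must be in house 3.
The person who makes pie is in house 4 (clue 14).
House 4 color: only red fits.
That leaves brownies as the dessert for house 5.
From clue 1, the person with the sapphire must be in house 4.
By clue 5, the person who drives a hatchback is in house 4.
By clue 8, the person with the pearl is in house 5.
The person who drives a van is in house 3 (clue 11).
House 1's vehicle must be convertible (nothing else left).
House 5 vehicle: only scooter fits.
So: house 1 = garnet/purple/convertible/fudge, house 2 = onyx/green/motorcycle/cookies, house 3 = peridot/blue/van/donuts, house 4 = sapphire/red/hatchback/pie, house 5 = pearl/black/scooter/brownies.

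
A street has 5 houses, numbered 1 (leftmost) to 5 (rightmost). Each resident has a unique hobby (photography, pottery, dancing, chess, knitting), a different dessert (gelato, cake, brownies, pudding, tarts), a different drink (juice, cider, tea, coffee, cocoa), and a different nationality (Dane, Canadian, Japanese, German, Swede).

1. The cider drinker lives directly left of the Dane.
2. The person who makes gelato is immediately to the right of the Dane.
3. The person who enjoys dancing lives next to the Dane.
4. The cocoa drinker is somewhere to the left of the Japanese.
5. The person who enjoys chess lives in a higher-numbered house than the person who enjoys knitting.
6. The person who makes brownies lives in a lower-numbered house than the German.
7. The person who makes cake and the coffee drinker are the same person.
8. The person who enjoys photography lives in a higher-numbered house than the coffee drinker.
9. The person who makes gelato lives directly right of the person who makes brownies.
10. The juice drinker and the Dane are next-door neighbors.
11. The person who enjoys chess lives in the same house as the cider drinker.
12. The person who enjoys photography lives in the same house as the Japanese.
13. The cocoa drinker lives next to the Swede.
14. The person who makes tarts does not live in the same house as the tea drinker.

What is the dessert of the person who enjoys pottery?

The person who enjoys chess is narrowed to house 2 or 3; consider each.
Placing it in house 3 leads to a contradiction, so it's in house 2.
From clue 5, the person who enjoys knitting must be in house 1.
From clue 11, the cider drinker must be in house 2.
From clue 1, the Dane must be in house 3.
Clue 2 places the person who makes gelato in house 4.
From clue 3, the person who enjoys dancing must be in house 4.
Clue 9 places the person who makes brownies in house 3.
Clue 10: the juice drinker is in house 4.
The only drink still possible for house 5 is tea.
House 1's nationality must be Canadian (nothing else left).
House 2 nationality: only Swede fits.
Clue 7: the coffee drinker is in house 1.
By clue 12, the person who enjoys photography is in house 5.
Clue 12: the Japanese is in house 5.
House 3's hobby must be pottery (nothing else left).
That leaves cake as the dessert for house 1.
House 2's dessert must be tarts (nothing else left).
House 5 dessert: only pudding fits.
That leaves cocoa as the drink for house 3.
House 4's nationality must be German (nothing else left).
So: house 1 = knitting/cake/coffee/Canadian, house 2 = chess/tarts/cider/Swede, house 3 = pottery/brownies/cocoa/Dane, house 4 = dancing/gelato/juice/German, house 5 = photography/pudding/tea/Japanese.

brownies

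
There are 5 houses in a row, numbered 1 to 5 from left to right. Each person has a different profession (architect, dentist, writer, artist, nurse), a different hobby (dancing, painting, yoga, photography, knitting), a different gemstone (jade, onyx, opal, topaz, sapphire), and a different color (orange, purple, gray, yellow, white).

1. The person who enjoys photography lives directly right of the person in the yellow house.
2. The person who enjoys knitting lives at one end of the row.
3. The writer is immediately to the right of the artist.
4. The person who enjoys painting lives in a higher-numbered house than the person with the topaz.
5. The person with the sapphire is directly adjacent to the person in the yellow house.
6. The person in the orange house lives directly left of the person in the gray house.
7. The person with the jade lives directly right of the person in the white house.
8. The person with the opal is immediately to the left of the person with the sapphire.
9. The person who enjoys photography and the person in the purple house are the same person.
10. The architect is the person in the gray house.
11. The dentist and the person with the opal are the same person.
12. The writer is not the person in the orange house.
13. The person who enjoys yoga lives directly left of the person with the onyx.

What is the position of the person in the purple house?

2

The person who enjoys knitting is narrowed to house 1 or 5; consider each.
Placing it in house 5 leads to a contradiction, so it's in house 1.
The person who enjoys yoga is narrowed to house 2 or 3 or 4; consider each.
Placing it in house 2 and house 3 leads to a contradiction, so it's in house 4.
The person with the onyx is in house 5 (clue 13).
The dentist is narrowed to house 1 or 2; consider each.
Placing it in house 2 leads to a contradiction, so it's in house 1.
The person with the opal is in house 1 (clue 11).
From clue 8, the person with the sapphire must be in house 2.
Clue 4 places the person who enjoys painting in house 5.
Clue 5 places the person in the yellow house in house 1.
Clue 1: the person who enjoys photography is in house 2.
From clue 9, the person in the purple house must be in house 2.
The only hobby still possible for house 3 is dancing.
So house 3 gets white for color.
That leaves gray as the color for house 5.
From clue 7, the person with the jade must be in house 4.
By clue 10, the architect is in house 5.
House 3 profession: only writer fits.
The only gemstone still possible for house 3 is topaz.
That leaves orange as the color for house 4.
The artist is in house 2 (clue 3).
The only profession still possible for house 4 is nurse.
So: house 1 = dentist/knitting/opal/yellow, house 2 = artist/photography/sapphire/purple, house 3 = writer/dancing/topaz/white, house 4 = nurse/yoga/jade/orange, house 5 = architect/painting/onyx/gray.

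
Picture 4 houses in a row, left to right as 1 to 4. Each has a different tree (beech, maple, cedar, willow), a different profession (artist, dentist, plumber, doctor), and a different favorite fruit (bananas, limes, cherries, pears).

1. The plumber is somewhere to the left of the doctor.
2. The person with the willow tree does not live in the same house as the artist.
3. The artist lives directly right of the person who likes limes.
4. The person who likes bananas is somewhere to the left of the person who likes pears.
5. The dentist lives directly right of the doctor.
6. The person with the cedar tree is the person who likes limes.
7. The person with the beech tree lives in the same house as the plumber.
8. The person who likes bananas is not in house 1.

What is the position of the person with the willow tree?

2

So house 1 gets plumber for profession.
The person with the beech tree is in house 1 (clue 7).
That leaves cherries as the favorite fruit for house 1.
That leaves pears as the favorite fruit for house 4.
That leaves doctor as the profession for house 2.
Clue 5: the dentist is in house 3.
So house 4 gets artist for profession.
Clue 3 places the person who likes limes in house 3.
Clue 6 places the person with the cedar tree in house 3.
House 2 tree: only willow fits.
House 4's tree must be maple (nothing else left).
The only favorite fruit still possible for house 2 is bananas.
So: house 1 = beech/plumber/cherries, house 2 = willow/doctor/bananas, house 3 = cedar/dentist/limes, house 4 = maple/artist/pears.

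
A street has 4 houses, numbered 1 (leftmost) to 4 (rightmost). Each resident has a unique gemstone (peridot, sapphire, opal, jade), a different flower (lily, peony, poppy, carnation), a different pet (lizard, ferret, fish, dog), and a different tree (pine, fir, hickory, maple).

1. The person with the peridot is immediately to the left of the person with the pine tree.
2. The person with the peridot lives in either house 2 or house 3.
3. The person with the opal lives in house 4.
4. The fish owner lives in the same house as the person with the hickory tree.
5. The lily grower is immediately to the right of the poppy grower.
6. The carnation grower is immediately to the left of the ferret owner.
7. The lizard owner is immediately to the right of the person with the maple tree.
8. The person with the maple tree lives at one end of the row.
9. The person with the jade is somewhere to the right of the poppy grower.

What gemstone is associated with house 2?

Clue 3: the person with the opal is in house 4.
From clue 8, the person with the maple tree must be in house 1.
House 1's gemstone must be sapphire (nothing else left).
Clue 7: the lizard owner is in house 2.
The only pet still possible for house 1 is dog.
House 4's flower must be peony (nothing else left).
House 2's tree must be fir (nothing else left).
So house 1 gets poppy for flower.
By clue 5, the lily grower is in house 2.
House 3's flower must be carnation (nothing else left).
Clue 6: the ferret owner is in house 4.
The only pet still possible for house 3 is fish.
From clue 4, the person with the hickory tree must be in house 3.
House 4's tree must be pine (nothing else left).
From clue 1, the person with the peridot must be in house 3.
That leaves jade as the gemstone for house 2.
So: house 1 = sapphire/poppy/dog/maple, house 2 = jade/lily/lizard/fir, house 3 = peridot/carnation/fish/hickory, house 4 = opal/peony/ferret/pine.

jade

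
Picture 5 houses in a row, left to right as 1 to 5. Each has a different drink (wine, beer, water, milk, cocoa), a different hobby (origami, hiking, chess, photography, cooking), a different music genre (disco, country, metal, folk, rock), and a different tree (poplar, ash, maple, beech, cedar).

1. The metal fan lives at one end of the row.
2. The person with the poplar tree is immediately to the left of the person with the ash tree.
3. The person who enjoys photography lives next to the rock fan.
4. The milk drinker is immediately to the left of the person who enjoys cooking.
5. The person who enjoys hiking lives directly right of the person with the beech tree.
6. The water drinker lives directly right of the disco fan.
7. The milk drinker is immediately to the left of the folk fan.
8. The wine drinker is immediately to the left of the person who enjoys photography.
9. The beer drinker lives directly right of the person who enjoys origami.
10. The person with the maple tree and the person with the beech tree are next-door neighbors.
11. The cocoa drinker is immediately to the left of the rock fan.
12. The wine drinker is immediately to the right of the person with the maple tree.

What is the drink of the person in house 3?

The metal fan is narrowed to house 1 or 5; consider each.
Placing it in house 1 leads to a contradiction, so it's in house 5.
The cocoa drinker is narrowed to house 1 or 2 or 3; consider each.
Placing it in house 1 and house 2 leads to a contradiction, so it's in house 3.
Clue 11 places the rock fan in house 4.
House 1 drink: only milk fits.
The person who enjoys cooking is in house 2 (clue 4).
The folk fan is in house 2 (clue 7).
House 5 drink: only beer fits.
From clue 9, the person who enjoys origami must be in house 4.
That leaves chess as the hobby for house 1.
The water drinker is narrowed to house 2 or 4; consider each.
Placing it in house 4 leads to a contradiction, so it's in house 2.
By clue 6, the disco fan is in house 1.
The only drink still possible for house 4 is wine.
House 3 music genre: only country fits.
The person who enjoys photography is in house 5 (clue 8).
By clue 12, the person with the maple tree is in house 3.
House 3 hobby: only hiking fits.
From clue 5, the person with the beech tree must be in house 2.
The person with the poplar tree is in house 4 (clue 2).
House 1's tree must be cedar (nothing else left).
House 5's tree must be ash (nothing else left).
So: house 1 = milk/chess/disco/cedar, house 2 = water/cooking/folk/beech, house 3 = cocoa/hiking/country/maple, house 4 = wine/origami/rock/poplar, house 5 = beer/photography/metal/ash.

cocoa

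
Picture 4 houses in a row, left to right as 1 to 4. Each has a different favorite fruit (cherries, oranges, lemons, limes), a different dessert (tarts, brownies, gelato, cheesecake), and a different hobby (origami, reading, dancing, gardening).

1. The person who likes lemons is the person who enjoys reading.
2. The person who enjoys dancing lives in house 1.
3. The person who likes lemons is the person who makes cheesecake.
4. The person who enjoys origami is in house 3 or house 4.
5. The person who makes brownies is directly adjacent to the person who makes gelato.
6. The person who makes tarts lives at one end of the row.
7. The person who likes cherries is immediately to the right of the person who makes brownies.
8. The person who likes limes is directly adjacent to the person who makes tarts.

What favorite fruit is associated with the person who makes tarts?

From clue 2, the person who enjoys dancing must be in house 1.
That leaves oranges as the favorite fruit for house 1.
The person who likes limes is narrowed to house 2 or 3; consider each.
Placing it in house 3 leads to a contradiction, so it's in house 2.
Clue 8 places the person who makes tarts in house 1.
That leaves gardening as the hobby for house 2.
The person who likes cherries is narrowed to house 3 or 4; consider each.
Placing it in house 4 leads to a contradiction, so it's in house 3.
The person who makes brownies is in house 2 (clue 7).
House 4 favorite fruit: only lemons fits.
The person who enjoys reading is in house 4 (clue 1).
By clue 3, the person who makes cheesecake is in house 4.
The person who makes gelato is in house 3 (clue 5).
That leaves origami as the hobby for house 3.
So: house 1 = oranges/tarts/dancing, house 2 = limes/brownies/gardening, house 3 = cherries/gelato/origami, house 4 = lemons/cheesecake/reading.

oranges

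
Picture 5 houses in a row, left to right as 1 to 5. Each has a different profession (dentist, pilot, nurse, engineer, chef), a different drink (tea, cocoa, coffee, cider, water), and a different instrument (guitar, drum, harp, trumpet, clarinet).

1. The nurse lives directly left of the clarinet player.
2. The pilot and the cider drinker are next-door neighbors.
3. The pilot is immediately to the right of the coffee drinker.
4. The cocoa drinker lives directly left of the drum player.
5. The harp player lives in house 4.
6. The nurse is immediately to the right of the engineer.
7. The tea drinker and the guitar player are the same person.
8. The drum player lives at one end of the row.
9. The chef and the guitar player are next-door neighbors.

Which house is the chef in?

3

The harp player is in house 4 (clue 5).
The drum player is in house 5 (clue 8).
From clue 1, the nurse must be in house 2.
Clue 1: the clarinet player is in house 3.
Clue 4: the cocoa drinker is in house 4.
Clue 6: the engineer is in house 1.
The chef is in house 3 (clue 9).
From clue 9, the guitar player must be in house 2.
House 5 profession: only dentist fits.
The only instrument still possible for house 1 is trumpet.
Clue 3: the coffee drinker is in house 3.
Clue 7: the tea drinker is in house 2.
House 4's profession must be pilot (nothing else left).
House 1 drink: only water fits.
The only drink still possible for house 5 is cider.
So: house 1 = engineer/water/trumpet, house 2 = nurse/tea/guitar, house 3 = chef/coffee/clarinet, house 4 = pilot/cocoa/harp, house 5 = dentist/cider/drum.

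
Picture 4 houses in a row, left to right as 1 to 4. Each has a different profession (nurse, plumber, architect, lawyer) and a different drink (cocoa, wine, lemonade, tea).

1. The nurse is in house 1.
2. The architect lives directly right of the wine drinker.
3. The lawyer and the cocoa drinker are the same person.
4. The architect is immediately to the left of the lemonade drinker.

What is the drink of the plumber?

From clue 1, the nurse must be in house 1.
The architect is narrowed to house 2 or 3; consider each.
Placing it in house 3 leads to a contradiction, so it's in house 2.
The wine drinker is in house 1 (clue 2).
Clue 4 places the lemonade drinker in house 3.
The lawyer is in house 4 (clue 3).
Clue 3: the cocoa drinker is in house 4.
That leaves plumber as the profession for house 3.
So house 2 gets tea for drink.
So: house 1 = nurse/wine, house 2 = architect/tea, house 3 = plumber/lemonade, house 4 = lawyer/cocoa.

lemonade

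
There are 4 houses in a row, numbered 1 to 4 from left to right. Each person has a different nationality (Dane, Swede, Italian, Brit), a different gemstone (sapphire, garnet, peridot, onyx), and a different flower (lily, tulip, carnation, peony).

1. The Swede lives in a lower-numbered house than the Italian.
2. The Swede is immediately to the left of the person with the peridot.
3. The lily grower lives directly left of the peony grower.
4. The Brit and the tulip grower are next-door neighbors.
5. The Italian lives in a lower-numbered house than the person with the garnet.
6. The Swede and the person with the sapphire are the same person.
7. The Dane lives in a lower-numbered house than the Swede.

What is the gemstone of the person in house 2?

House 4's nationality must be Brit (nothing else left).
Clue 1 places the Swede in house 2.
Clue 1: the Italian is in house 3.
The person with the peridot is in house 3 (clue 2).
From clue 4, the tulip grower must be in house 3.
Clue 5 places the person with the garnet in house 4.
Clue 6: the person with the sapphire is in house 2.
The Dane is in house 1 (clue 7).
The only gemstone still possible for house 1 is onyx.
The lily grower is in house 1 (clue 3).
Clue 3: the peony grower is in house 2.
That leaves carnation as the flower for house 4.
So: house 1 = Dane/onyx/lily, house 2 = Swede/sapphire/peony, house 3 = Italian/peridot/tulip, house 4 = Brit/garnet/carnation.

sapphire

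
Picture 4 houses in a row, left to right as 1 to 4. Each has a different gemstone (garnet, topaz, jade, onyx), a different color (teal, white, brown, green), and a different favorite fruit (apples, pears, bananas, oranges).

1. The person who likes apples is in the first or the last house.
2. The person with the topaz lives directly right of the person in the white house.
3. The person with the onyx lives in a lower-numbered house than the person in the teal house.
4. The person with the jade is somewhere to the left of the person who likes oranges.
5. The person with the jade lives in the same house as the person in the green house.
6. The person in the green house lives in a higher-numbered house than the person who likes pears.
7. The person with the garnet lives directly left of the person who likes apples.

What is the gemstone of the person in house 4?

Clue 7 places the person with the garnet in house 3.
Clue 7 places the person who likes apples in house 4.
The only gemstone still possible for house 4 is topaz.
Clue 2 places the person in the white house in house 3.
By clue 5, the person with the jade is in house 2.
By clue 5, the person in the green house is in house 2.
By clue 6, the person who likes pears is in house 1.
The only gemstone still possible for house 1 is onyx.
That leaves brown as the color for house 1.
So house 4 gets teal for color.
By clue 4, the person who likes oranges is in house 3.
House 2 favorite fruit: only bananas fits.
So: house 1 = onyx/brown/pears, house 2 = jade/green/bananas, house 3 = garnet/white/oranges, house 4 = topaz/teal/apples.

topaz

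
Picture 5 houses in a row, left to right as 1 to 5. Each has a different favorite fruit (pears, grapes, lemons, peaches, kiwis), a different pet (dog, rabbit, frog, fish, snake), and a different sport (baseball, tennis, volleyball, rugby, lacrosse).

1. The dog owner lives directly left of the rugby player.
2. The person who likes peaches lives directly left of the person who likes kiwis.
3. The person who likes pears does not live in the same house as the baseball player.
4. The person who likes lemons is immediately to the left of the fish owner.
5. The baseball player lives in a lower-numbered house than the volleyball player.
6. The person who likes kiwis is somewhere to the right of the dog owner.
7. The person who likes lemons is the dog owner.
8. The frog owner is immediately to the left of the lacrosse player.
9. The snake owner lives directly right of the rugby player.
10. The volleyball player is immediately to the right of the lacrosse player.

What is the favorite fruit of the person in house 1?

grapes

The person who likes lemons is narrowed to house 1 or 2 or 3; consider each.
Placing it in house 1 and house 2 leads to a contradiction, so it's in house 3.
The fish owner is in house 4 (clue 4).
Clue 7 places the dog owner in house 3.
That leaves snake as the pet for house 5.
From clue 1, the rugby player must be in house 4.
From clue 6, the person who likes kiwis must be in house 5.
House 5 sport: only tennis fits.
By clue 2, the person who likes peaches is in house 4.
The lacrosse player is in house 2 (clue 10).
So house 1 gets baseball for sport.
House 3's sport must be volleyball (nothing else left).
Clue 3: the person who likes pears is in house 2.
The frog owner is in house 1 (clue 8).
That leaves grapes as the favorite fruit for house 1.
So house 2 gets rabbit for pet.
So: house 1 = grapes/frog/baseball, house 2 = pears/rabbit/lacrosse, house 3 = lemons/dog/volleyball, house 4 = peaches/fish/rugby, house 5 = kiwis/snake/tennis.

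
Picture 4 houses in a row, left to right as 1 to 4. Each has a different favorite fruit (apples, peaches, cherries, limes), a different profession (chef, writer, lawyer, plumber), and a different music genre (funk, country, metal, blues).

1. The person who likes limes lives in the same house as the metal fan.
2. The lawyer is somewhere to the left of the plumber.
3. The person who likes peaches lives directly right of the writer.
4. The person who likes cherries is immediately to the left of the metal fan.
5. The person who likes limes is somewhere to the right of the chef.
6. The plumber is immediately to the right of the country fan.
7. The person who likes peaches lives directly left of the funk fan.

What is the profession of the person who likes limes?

The only profession still possible for house 4 is plumber.
Clue 6 places the country fan in house 3.
That leaves blues as the music genre for house 1.
House 2's music genre must be metal (nothing else left).
That leaves funk as the music genre for house 4.
By clue 1, the person who likes limes is in house 2.
From clue 4, the person who likes cherries must be in house 1.
By clue 5, the chef is in house 1.
By clue 7, the person who likes peaches is in house 3.
House 4's favorite fruit must be apples (nothing else left).
House 2's profession must be writer (nothing else left).
House 3's profession must be lawyer (nothing else left).
So: house 1 = cherries/chef/blues, house 2 = limes/writer/metal, house 3 = peaches/lawyer/country, house 4 = apples/plumber/funk.

writer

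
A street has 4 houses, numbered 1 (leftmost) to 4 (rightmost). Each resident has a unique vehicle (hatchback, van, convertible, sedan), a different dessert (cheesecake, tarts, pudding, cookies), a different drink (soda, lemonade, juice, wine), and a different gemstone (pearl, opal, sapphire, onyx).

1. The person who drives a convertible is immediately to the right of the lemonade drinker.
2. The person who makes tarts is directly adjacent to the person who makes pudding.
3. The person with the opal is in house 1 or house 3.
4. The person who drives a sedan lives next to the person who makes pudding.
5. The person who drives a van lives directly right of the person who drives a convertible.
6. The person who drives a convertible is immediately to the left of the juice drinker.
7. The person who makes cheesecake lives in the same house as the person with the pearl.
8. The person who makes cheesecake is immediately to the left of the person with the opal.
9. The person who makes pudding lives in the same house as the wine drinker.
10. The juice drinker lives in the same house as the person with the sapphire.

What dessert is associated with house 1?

cookies

From clue 8, the person who makes cheesecake must be in house 2.
Clue 8: the person with the opal is in house 3.
So house 4 gets sapphire for gemstone.
From clue 7, the person with the pearl must be in house 2.
By clue 10, the juice drinker is in house 4.
House 1's vehicle must be hatchback (nothing else left).
House 1 dessert: only cookies fits.
House 3 drink: only wine fits.
That leaves onyx as the gemstone for house 1.
Clue 6: the person who drives a convertible is in house 3.
The person who makes pudding is in house 3 (clue 9).
House 2's vehicle must be sedan (nothing else left).
House 4's vehicle must be van (nothing else left).
The only dessert still possible for house 4 is tarts.
The lemonade drinker is in house 2 (clue 1).
House 1's drink must be soda (nothing else left).
So: house 1 = hatchback/cookies/soda/onyx, house 2 = sedan/cheesecake/lemonade/pearl, house 3 = convertible/pudding/wine/opal, house 4 = van/tarts/juice/sapphire.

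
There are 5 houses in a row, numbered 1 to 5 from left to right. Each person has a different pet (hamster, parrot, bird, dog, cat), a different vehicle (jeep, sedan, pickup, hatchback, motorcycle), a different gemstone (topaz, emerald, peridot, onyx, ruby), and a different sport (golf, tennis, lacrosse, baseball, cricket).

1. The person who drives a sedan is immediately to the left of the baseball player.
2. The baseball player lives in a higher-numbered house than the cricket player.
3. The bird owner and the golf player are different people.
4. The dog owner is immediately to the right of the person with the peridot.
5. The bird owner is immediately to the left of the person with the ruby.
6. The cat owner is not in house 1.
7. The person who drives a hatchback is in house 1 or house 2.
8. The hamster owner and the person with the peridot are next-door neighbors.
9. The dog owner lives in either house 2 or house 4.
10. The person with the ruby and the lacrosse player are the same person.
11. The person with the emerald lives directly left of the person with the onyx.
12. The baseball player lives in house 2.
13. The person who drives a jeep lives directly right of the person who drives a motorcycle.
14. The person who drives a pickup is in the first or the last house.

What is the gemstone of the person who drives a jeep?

Clue 12: the baseball player is in house 2.
Clue 1: the person who drives a sedan is in house 1.
By clue 2, the cricket player is in house 1.
The only vehicle still possible for house 2 is hatchback.
House 5 vehicle: only pickup fits.
The person who drives a jeep is in house 4 (clue 13).
By clue 13, the person who drives a motorcycle is in house 3.
House 1 pet: only parrot fits.
That leaves cat as the pet for house 5.
House 3's pet must be bird (nothing else left).
The person with the ruby is in house 4 (clue 5).
The lacrosse player is in house 4 (clue 10).
That leaves tennis as the sport for house 3.
House 5 sport: only golf fits.
That leaves topaz as the gemstone for house 5.
The dog owner is narrowed to house 2 or 4; consider each.
Placing it in house 2 leads to a contradiction, so it's in house 4.
The person with the peridot is in house 3 (clue 4).
So house 2 gets hamster for pet.
That leaves emerald as the gemstone for house 1.
House 2's gemstone must be onyx (nothing else left).
So: house 1 = parrot/sedan/emerald/cricket, house 2 = hamster/hatchback/onyx/baseball, house 3 = bird/motorcycle/peridot/tennis, house 4 = dog/jeep/ruby/lacrosse, house 5 = cat/pickup/topaz/golf.

ruby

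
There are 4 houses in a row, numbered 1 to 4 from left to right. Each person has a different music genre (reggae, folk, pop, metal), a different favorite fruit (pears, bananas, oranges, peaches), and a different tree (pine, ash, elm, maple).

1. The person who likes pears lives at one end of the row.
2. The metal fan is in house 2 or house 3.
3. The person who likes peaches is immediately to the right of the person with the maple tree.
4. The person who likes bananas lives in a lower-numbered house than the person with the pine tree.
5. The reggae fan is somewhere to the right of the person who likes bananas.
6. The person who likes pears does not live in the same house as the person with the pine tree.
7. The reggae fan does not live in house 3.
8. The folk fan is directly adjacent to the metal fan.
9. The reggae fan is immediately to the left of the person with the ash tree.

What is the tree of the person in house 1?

Clue 9 places the reggae fan in house 2.
By clue 9, the person with the ash tree is in house 3.
That leaves metal as the music genre for house 3.
Clue 5: the person who likes bananas is in house 1.
The folk fan is in house 4 (clue 8).
House 1 music genre: only pop fits.
By clue 6, the person with the pine tree is in house 2.
So house 4 gets pears for favorite fruit.
That leaves maple as the tree for house 1.
House 4 tree: only elm fits.
By clue 3, the person who likes peaches is in house 2.
House 3 favorite fruit: only oranges fits.
So: house 1 = pop/bananas/maple, house 2 = reggae/peaches/pine, house 3 = metal/oranges/ash, house 4 = folk/pears/elm.

maple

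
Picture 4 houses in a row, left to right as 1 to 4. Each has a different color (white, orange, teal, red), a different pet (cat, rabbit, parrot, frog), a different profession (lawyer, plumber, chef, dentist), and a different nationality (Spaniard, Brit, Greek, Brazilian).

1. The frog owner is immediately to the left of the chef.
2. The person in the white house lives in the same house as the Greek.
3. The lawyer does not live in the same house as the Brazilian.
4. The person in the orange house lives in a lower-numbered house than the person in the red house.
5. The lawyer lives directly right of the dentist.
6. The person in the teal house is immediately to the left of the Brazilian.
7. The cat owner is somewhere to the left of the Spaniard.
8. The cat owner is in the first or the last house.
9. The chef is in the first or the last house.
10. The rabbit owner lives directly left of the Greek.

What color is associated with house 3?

white

The cat owner is in house 1 (clue 8).
Clue 9 places the chef in house 4.
House 4 pet: only parrot fits.
House 1 nationality: only Brit fits.
The frog owner is in house 3 (clue 1).
House 2 pet: only rabbit fits.
By clue 10, the Greek is in house 3.
By clue 2, the person in the white house is in house 3.
So house 1 gets teal for color.
House 4 color: only red fits.
Clue 6 places the Brazilian in house 2.
The only color still possible for house 2 is orange.
House 4 nationality: only Spaniard fits.
The lawyer is in house 3 (clue 3).
Clue 5: the dentist is in house 2.
That leaves plumber as the profession for house 1.
So: house 1 = teal/cat/plumber/Brit, house 2 = orange/rabbit/dentist/Brazilian, house 3 = white/frog/lawyer/Greek, house 4 = red/parrot/chef/Spaniard.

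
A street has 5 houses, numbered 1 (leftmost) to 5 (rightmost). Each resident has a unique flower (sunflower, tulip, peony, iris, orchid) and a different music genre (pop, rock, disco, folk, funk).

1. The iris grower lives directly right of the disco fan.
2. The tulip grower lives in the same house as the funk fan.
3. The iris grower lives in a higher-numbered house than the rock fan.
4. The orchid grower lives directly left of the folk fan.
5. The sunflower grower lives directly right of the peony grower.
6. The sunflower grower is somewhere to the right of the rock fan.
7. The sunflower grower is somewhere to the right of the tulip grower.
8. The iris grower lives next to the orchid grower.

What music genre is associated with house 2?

rock

The iris grower is narrowed to house 2 or 3 or 4 or 5; consider each.
Placing it in house 2 and house 3 and house 4 leads to a contradiction, so it's in house 5.
Clue 1 places the disco fan in house 4.
By clue 8, the orchid grower is in house 4.
By clue 4, the folk fan is in house 5.
House 3 flower: only sunflower fits.
Clue 5: the peony grower is in house 2.
That leaves tulip as the flower for house 1.
House 3 music genre: only pop fits.
Clue 2: the funk fan is in house 1.
So house 2 gets rock for music genre.
So: house 1 = tulip/funk, house 2 = peony/rock, house 3 = sunflower/pop, house 4 = orchid/disco, house 5 = iris/folk.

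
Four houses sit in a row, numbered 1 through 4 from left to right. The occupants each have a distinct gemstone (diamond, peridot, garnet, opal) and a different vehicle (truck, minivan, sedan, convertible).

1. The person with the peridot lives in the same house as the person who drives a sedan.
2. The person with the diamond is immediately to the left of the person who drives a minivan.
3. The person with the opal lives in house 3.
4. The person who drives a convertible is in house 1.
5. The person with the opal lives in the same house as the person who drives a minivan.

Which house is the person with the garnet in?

1

From clue 3, the person with the opal must be in house 3.
By clue 4, the person who drives a convertible is in house 1.
From clue 5, the person who drives a minivan must be in house 3.
From clue 2, the person with the diamond must be in house 2.
House 1 gemstone: only garnet fits.
House 4's gemstone must be peridot (nothing else left).
By clue 1, the person who drives a sedan is in house 4.
That leaves truck as the vehicle for house 2.
So: house 1 = garnet/convertible, house 2 = diamond/truck, house 3 = opal/minivan, house 4 = peridot/sedan.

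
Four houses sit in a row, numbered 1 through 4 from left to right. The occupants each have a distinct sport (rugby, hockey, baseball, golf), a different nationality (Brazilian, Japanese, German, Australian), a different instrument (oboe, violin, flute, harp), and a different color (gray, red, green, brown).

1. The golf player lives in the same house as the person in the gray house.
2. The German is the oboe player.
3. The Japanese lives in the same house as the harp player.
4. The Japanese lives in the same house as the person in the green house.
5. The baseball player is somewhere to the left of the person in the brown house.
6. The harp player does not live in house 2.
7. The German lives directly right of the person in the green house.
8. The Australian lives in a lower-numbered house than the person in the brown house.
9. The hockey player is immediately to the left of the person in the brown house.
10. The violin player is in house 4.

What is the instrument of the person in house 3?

flute

The violin player is in house 4 (clue 10).
The German is in house 2 (clue 7).
By clue 7, the person in the green house is in house 1.
House 4 nationality: only Brazilian fits.
From clue 2, the oboe player must be in house 2.
The Japanese is in house 1 (clue 4).
The only nationality still possible for house 3 is Australian.
Clue 3 places the harp player in house 1.
The person in the brown house is in house 4 (clue 8).
The hockey player is in house 3 (clue 9).
That leaves flute as the instrument for house 3.
From clue 1, the golf player must be in house 2.
Clue 1 places the person in the gray house in house 2.
That leaves rugby as the sport for house 4.
That leaves red as the color for house 3.
The only sport still possible for house 1 is baseball.
So: house 1 = baseball/Japanese/harp/green, house 2 = golf/German/oboe/gray, house 3 = hockey/Australian/flute/red, house 4 = rugby/Brazilian/violin/brown.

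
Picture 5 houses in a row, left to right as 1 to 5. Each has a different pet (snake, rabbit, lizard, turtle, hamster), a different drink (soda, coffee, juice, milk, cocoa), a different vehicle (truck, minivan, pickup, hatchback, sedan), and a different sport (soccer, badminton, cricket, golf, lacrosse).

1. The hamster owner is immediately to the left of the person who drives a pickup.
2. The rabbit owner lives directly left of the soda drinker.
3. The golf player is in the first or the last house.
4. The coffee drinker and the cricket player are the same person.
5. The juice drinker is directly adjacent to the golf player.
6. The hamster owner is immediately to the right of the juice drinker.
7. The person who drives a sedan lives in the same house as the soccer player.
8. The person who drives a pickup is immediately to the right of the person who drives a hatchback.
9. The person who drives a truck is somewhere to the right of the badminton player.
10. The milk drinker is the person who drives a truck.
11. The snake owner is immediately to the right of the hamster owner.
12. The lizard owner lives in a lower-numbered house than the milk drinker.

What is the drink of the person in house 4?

coffee

Clue 6 places the hamster owner in house 3.
By clue 6, the juice drinker is in house 2.
By clue 11, the snake owner is in house 4.
That leaves turtle as the pet for house 5.
Clue 1: the person who drives a pickup is in house 4.
Clue 2 places the rabbit owner in house 2.
Clue 2 places the soda drinker in house 3.
The golf player is in house 1 (clue 5).
Clue 8: the person who drives a hatchback is in house 3.
That leaves lizard as the pet for house 1.
By clue 10, the milk drinker is in house 5.
House 1 drink: only cocoa fits.
The only drink still possible for house 4 is coffee.
House 1's vehicle must be minivan (nothing else left).
House 2 vehicle: only sedan fits.
House 5's vehicle must be truck (nothing else left).
The cricket player is in house 4 (clue 4).
By clue 7, the soccer player is in house 2.
The only sport still possible for house 5 is lacrosse.
So house 3 gets badminton for sport.
So: house 1 = lizard/cocoa/minivan/golf, house 2 = rabbit/juice/sedan/soccer, house 3 = hamster/soda/hatchback/badminton, house 4 = snake/coffee/pickup/cricket, house 5 = turtle/milk/truck/lacrosse.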